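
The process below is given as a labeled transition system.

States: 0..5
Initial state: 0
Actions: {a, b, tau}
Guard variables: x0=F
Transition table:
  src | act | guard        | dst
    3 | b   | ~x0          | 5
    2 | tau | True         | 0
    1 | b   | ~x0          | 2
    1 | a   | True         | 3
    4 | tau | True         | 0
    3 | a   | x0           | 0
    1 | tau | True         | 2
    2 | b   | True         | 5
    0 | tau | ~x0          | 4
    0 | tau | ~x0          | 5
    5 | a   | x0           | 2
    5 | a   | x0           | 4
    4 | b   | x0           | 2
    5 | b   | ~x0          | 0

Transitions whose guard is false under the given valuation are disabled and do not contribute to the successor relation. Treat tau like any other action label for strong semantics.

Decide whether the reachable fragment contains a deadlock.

Reach set: {0,4,5}
  0: tau→4  tau→5  [deg 2]
  4: tau→0  [deg 1]
  5: b→0  [deg 1]

Answer: DEADLOCK-FREE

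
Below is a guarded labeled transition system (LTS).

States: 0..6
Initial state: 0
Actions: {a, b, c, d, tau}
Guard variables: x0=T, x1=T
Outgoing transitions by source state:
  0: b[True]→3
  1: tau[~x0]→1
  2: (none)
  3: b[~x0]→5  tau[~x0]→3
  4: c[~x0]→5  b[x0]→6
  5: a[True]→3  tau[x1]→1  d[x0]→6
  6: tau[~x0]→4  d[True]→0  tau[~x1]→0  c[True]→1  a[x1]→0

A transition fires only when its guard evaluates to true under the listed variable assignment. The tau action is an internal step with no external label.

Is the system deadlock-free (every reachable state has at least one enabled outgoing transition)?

Answer: DEADLOCK at state 3

Trace:
Reachable = {0,3}
  0: b→3  [1 out]
  3: ∅  [no exit]
witness 3: b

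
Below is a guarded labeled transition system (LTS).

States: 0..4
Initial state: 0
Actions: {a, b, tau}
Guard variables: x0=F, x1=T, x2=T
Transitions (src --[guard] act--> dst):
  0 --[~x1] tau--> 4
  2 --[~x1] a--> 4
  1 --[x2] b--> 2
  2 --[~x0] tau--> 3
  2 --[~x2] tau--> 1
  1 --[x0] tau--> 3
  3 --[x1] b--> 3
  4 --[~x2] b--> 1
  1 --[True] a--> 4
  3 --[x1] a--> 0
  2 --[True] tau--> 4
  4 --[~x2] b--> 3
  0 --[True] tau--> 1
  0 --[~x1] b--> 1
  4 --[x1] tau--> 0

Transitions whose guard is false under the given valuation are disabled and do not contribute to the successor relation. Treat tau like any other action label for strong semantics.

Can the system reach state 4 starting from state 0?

After dropping false guards: 8 live edges.
Layer 0: {0}
Layer 1: {1}  now seen {0,1}
Layer 2: {2,4}  now seen {0,1,2,4}
Layer 3: {3}  now seen {0,1,2,3,4}
R = {0,1,2,3,4}
Path to 4: tau·a

Answer: REACHABLE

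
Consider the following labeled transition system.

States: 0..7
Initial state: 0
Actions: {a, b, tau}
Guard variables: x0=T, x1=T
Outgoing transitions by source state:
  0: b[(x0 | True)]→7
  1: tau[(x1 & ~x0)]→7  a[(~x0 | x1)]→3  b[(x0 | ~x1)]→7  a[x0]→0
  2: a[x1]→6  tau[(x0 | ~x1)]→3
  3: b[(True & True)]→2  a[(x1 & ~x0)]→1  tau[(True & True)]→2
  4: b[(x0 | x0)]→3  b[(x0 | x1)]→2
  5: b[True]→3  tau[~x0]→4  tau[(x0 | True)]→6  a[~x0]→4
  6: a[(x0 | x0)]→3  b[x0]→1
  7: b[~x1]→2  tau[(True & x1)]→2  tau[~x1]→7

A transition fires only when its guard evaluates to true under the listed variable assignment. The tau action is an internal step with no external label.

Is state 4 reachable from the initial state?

15 transition(s) survive guard evaluation.
Layer 0: {0}
Layer 1: {7}  cumulative {0,7}
Layer 2: {2}  cumulative {0,2,7}
Layer 3: {3,6}  cumulative {0,2,3,6,7}
Layer 4: {1}  cumulative {0,1,2,3,6,7}
Reachable = {0,1,2,3,6,7}

Answer: UNREACHABLE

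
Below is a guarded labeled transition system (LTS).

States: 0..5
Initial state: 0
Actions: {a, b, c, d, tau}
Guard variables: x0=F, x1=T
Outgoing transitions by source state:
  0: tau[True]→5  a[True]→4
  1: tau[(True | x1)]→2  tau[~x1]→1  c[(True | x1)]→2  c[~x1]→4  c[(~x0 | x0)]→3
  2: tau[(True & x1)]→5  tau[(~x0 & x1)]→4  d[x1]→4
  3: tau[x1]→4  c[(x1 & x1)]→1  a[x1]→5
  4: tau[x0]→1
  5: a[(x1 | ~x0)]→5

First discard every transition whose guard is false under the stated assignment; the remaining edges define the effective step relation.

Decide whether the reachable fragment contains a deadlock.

Reach set: {0,4,5}
  0: a→4  tau→5  [2 out]
  4: ∅  [deadlock]
  5: a→5  [1 out]
Path to 4: a

Answer: DEADLOCK at state 4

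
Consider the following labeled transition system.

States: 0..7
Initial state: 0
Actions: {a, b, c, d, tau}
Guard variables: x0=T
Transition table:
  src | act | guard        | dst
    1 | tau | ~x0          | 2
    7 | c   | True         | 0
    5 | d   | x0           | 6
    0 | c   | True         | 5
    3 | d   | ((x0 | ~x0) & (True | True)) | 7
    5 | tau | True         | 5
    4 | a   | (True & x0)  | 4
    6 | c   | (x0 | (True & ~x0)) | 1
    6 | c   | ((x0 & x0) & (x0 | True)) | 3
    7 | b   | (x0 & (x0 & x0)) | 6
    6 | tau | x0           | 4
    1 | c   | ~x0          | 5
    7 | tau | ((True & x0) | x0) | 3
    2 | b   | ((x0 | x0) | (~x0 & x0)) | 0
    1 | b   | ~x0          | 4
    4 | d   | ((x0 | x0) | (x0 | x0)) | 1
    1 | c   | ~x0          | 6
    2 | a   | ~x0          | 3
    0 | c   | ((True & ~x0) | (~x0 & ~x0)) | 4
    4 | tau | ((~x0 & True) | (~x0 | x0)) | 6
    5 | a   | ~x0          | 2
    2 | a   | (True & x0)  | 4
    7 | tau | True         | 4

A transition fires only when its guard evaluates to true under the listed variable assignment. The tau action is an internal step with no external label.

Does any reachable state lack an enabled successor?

Reachable = {0,1,3,4,5,6,7}
  0: c→5  [1 exit(s)]
  1: ∅  [deadlock]
  3: d→7  [1 exit(s)]
  4: a→4  d→1  tau→6  [3 exit(s)]
  5: d→6  tau→5  [2 exit(s)]
  6: c→1  c→3  tau→4  [3 exit(s)]
  7: b→6  c→0  tau→3  tau→4  [4 exit(s)]
Path to 1: c·d·c

Answer: DEADLOCK at state 1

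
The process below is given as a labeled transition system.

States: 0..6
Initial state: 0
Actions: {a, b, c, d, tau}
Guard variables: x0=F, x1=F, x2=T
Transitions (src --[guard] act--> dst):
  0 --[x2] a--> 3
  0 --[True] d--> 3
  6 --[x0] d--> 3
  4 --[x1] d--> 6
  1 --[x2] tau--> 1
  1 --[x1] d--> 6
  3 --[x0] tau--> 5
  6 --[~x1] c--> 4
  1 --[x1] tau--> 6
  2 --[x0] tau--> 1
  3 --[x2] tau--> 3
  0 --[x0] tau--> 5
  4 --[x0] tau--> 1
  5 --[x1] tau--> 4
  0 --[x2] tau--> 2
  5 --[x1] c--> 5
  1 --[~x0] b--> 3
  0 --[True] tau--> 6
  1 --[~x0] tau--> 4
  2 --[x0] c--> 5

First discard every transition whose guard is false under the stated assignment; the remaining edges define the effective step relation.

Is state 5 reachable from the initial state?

Answer: UNREACHABLE

Trace:
9 transition(s) survive guard evaluation.
Layer 0: {0}
Layer 1: {2,3,6}  cumulative {0,2,3,6}
Layer 2: {4}  cumulative {0,2,3,4,6}
Reach set: {0,2,3,4,6}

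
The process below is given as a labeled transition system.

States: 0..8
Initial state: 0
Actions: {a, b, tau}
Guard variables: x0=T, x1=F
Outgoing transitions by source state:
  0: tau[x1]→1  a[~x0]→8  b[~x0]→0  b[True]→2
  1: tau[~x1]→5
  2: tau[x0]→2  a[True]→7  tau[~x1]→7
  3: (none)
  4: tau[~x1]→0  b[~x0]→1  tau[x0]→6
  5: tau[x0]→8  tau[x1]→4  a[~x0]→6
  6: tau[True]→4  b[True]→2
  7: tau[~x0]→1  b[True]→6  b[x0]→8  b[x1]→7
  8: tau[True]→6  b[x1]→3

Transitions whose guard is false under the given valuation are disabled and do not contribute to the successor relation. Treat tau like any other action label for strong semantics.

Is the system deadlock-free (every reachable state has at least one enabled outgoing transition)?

Answer: DEADLOCK-FREE

Trace:
Reachable = {0,2,4,6,7,8}
  0: b→2  [1 out]
  2: a→7  tau→2  tau→7  [3 out]
  4: tau→0  tau→6  [2 out]
  6: b→2  tau→4  [2 out]
  7: b→6  b→8  [2 out]
  8: tau→6  [1 out]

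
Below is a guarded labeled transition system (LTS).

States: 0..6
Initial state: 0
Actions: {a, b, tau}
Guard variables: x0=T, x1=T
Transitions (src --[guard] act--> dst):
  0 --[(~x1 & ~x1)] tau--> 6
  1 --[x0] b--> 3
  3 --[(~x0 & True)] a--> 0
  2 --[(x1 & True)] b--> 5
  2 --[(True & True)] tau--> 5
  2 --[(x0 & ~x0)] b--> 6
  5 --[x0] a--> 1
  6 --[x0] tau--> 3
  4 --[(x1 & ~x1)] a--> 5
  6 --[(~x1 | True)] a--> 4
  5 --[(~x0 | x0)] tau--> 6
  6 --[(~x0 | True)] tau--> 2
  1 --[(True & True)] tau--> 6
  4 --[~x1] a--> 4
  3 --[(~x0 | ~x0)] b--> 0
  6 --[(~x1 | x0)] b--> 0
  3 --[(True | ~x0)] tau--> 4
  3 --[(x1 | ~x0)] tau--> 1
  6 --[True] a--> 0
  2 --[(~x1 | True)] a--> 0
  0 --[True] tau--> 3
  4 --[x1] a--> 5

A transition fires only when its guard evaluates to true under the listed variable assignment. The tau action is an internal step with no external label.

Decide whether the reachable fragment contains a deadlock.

Answer: DEADLOCK-FREE

Working:
Reachable = {0,1,2,3,4,5,6}
  0: tau→3  [1 out]
  1: b→3  tau→6  [2 out]
  2: a→0  b→5  tau→5  [3 out]
  3: tau→1  tau→4  [2 out]
  4: a→5  [1 out]
  5: a→1  tau→6  [2 out]
  6: a→0  a→4  b→0  tau→2  tau→3  [5 out]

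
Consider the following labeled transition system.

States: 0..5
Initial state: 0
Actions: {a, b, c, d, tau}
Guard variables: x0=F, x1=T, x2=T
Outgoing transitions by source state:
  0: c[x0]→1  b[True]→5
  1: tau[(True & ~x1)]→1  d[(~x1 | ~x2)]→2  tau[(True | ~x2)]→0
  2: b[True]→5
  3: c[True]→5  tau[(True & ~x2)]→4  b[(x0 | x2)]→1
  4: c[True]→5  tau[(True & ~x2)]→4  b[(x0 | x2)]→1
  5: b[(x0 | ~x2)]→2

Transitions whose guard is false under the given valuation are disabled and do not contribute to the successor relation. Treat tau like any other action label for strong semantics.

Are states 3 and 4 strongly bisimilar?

Refine partition for ~:
  P[0] = {{0,1,2,3,4,5}}
  P[1] = {{0,2},{1},{3,4},{5}}
stable after 2 split(s): 4 block(s)
class of 3: {3,4}; class of 4: {3,4}

Answer: BISIMILAR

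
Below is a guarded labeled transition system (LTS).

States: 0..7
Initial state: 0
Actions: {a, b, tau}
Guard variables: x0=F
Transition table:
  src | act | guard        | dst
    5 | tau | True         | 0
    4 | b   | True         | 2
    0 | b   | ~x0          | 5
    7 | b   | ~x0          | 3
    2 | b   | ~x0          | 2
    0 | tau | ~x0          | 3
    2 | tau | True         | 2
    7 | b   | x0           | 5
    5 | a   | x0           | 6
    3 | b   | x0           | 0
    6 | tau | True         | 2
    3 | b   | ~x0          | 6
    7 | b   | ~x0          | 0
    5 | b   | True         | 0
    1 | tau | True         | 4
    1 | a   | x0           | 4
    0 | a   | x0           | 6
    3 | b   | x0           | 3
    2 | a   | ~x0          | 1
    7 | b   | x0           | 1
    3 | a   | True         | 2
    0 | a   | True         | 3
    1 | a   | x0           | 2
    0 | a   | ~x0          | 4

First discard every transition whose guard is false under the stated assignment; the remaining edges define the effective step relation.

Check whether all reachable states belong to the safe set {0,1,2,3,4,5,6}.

Answer: INVARIANT HOLDS

Analysis:
Allowed set {0,1,2,3,4,5,6}
Reachable = {0,1,2,3,4,5,6}
  0: ok
  1: ok
  2: ok
  3: ok
  4: ok
  5: ok
  6: ok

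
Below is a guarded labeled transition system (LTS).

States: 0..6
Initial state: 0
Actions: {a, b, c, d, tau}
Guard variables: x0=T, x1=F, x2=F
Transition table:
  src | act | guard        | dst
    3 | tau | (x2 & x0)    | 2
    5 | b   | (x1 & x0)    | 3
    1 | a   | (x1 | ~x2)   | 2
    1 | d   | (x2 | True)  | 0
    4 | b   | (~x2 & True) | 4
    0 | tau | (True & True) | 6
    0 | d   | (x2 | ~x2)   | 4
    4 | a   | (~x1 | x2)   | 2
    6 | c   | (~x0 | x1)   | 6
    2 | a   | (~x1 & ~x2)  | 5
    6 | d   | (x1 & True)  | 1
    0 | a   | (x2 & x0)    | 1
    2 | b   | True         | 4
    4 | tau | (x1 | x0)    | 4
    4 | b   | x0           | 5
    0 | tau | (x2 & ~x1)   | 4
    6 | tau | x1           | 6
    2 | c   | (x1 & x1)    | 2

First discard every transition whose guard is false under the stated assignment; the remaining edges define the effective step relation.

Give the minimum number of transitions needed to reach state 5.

BFS to 5:
  Layer 0: {0}
  Layer 1: {4,6}
  Layer 2: {2,5}
first hit 5 at d=2 via d·b

Answer: 2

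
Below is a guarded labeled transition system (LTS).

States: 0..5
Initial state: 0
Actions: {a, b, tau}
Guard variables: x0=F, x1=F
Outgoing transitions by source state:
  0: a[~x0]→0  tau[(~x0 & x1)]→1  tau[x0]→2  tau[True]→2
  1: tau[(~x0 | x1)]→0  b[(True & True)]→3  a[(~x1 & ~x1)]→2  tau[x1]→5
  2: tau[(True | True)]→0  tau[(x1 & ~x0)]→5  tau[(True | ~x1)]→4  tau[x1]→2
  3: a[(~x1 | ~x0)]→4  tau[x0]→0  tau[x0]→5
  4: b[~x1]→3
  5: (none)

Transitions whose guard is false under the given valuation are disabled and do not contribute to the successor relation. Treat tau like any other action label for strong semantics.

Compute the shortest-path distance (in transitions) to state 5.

Answer: UNREACHABLE

Working:
BFS to 5:
  depth 0: {0}
  depth 1: {2}
  depth 2: {4}
  depth 3: {3}
5 never appears.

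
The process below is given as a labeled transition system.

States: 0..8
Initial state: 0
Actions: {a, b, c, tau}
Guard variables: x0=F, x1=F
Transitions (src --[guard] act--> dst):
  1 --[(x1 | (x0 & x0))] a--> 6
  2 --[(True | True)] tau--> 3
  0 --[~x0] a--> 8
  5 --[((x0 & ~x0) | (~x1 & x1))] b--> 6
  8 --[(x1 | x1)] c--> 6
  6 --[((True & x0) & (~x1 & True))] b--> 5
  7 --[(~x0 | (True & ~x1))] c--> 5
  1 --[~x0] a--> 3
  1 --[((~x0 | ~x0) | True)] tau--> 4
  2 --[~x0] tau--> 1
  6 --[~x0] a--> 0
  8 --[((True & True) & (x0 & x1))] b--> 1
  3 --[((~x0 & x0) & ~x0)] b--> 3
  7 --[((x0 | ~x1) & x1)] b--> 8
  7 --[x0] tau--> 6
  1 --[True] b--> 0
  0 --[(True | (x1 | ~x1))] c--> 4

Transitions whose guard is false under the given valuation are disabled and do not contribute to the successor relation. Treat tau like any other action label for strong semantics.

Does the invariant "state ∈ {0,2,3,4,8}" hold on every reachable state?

Answer: INVARIANT HOLDS

Trace:
Safe = {0,2,3,4,8}
R = {0,4,8}
  0: ok
  4: ok
  8: ok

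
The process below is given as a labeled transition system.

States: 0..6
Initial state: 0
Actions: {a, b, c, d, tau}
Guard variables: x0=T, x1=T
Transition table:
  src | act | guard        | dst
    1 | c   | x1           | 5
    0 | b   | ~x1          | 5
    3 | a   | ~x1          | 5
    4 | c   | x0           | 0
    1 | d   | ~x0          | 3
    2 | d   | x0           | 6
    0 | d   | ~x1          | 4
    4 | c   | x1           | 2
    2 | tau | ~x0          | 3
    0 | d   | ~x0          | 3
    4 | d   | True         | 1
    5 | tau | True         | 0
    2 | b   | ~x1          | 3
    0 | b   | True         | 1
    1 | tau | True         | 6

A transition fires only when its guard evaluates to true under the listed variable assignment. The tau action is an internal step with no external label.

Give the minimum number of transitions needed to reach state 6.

Layered search for 6:
  L0 = {0}
  L1 = {1}
  L2 = {5,6}
first hit 6 at d=2 via b·tau

Answer: 2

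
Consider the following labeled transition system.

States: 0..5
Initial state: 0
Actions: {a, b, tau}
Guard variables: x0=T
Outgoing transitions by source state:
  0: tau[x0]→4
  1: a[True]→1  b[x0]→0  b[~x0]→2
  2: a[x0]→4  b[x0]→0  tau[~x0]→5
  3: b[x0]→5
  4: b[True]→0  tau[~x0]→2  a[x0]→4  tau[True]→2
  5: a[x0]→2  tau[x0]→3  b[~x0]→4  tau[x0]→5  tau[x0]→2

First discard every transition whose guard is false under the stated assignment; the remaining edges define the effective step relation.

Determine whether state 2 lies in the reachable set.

After dropping false guards: 13 live edges.
L0 = {0}
L1 = {4}  total {0,4}
L2 = {2}  total {0,2,4}
Reachable = {0,2,4}
witness 2: tau·tau

Answer: REACHABLE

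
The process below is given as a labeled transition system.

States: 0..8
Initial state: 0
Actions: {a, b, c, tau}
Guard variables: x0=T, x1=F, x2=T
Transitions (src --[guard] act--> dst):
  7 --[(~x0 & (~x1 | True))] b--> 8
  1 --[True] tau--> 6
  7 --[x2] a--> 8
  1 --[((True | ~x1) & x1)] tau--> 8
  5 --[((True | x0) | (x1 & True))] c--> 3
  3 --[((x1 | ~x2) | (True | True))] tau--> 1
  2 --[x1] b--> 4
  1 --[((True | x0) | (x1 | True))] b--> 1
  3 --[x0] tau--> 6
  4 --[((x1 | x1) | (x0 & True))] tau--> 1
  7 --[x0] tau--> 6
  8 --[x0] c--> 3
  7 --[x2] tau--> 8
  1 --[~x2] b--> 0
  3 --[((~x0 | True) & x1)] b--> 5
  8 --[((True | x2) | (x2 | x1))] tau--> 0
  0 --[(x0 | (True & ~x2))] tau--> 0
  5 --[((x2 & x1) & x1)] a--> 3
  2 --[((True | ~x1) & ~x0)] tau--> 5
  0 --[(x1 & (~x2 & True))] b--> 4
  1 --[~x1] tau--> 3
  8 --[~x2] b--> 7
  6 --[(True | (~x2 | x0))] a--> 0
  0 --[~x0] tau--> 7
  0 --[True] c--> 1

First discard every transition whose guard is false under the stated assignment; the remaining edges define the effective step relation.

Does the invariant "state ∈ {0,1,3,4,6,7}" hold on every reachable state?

Allowed set {0,1,3,4,6,7}
R = {0,1,3,6}
  0: safe
  1: safe
  3: safe
  6: safe

Answer: INVARIANT HOLDS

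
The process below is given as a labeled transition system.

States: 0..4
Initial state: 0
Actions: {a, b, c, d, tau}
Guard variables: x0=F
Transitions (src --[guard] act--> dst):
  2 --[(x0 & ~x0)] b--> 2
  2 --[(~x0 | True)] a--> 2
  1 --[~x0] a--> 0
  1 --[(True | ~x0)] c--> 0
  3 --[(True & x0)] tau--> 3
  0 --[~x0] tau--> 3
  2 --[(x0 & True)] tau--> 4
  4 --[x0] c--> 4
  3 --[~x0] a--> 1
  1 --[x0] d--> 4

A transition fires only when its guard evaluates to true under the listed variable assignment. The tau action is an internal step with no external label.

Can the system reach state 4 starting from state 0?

Guard filter leaves 5 enabled edge(s).
Layer 0: {0}
Layer 1: {3}  cumulative {0,3}
Layer 2: {1}  cumulative {0,1,3}
Reach set: {0,1,3}

Answer: UNREACHABLE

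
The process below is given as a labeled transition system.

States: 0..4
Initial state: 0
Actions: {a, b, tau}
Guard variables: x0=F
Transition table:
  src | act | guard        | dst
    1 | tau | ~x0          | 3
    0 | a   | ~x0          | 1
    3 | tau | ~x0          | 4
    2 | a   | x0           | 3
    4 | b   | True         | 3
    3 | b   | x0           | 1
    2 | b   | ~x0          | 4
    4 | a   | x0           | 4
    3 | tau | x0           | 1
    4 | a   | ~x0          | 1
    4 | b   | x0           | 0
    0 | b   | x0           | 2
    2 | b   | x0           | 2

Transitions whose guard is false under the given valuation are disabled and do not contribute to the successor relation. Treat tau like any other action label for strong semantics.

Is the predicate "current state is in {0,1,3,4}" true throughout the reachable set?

Answer: INVARIANT HOLDS

Trace:
Inv-set: {0,1,3,4}
R = {0,1,3,4}
  0: ✓
  1: ✓
  3: ✓
  4: ✓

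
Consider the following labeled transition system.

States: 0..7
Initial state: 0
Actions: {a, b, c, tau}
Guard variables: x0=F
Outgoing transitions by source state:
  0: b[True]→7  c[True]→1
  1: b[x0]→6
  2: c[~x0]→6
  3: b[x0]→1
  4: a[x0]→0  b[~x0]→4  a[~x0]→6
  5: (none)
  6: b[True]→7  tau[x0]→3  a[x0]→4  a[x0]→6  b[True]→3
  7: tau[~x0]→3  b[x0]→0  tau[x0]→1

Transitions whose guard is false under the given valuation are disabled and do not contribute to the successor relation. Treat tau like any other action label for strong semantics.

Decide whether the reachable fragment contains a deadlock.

Answer: DEADLOCK at state 1

Working:
Reach set: {0,1,3,7}
  0: b→7  c→1  [2 out]
  1: ∅  [no exit]
  3: ∅  [no exit]
  7: tau→3  [1 out]
trace reaching 1: c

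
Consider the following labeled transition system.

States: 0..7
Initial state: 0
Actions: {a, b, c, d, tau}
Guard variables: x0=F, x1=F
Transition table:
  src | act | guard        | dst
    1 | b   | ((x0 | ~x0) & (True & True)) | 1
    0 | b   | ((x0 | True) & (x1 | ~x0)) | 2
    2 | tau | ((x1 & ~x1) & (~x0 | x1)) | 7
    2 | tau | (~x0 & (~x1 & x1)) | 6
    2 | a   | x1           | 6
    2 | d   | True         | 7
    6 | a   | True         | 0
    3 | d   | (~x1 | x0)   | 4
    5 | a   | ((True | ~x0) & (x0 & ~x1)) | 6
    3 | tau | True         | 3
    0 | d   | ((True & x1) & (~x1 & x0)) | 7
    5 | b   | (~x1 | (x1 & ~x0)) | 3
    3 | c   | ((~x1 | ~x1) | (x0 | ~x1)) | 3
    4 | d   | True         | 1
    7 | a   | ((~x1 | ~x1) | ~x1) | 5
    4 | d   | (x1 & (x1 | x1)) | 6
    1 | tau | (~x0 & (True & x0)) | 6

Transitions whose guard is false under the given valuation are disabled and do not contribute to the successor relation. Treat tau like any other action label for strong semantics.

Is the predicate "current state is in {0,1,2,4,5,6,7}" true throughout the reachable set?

Allowed set {0,1,2,4,5,6,7}
Reach set: {0,1,2,3,4,5,7}
  0: safe
  1: safe
  2: safe
  3: outside
  4: safe
  5: safe
  7: safe
counterexample path to 3: b·d·a·b

Answer: INVARIANT VIOLATED at state 3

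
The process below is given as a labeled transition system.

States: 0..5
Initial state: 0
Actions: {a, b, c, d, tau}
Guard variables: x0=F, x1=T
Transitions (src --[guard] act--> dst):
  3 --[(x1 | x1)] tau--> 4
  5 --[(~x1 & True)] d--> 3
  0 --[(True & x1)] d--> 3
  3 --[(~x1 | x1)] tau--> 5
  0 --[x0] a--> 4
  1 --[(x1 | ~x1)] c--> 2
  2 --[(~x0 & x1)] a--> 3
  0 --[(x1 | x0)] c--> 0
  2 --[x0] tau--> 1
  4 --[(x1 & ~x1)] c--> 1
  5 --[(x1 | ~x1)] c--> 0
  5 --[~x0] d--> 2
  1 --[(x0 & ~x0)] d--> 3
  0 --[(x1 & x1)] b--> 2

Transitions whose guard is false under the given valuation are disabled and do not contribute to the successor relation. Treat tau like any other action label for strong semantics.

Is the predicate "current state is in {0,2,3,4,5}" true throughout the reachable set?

Answer: INVARIANT HOLDS

Working:
Safe = {0,2,3,4,5}
Reach set: {0,2,3,4,5}
  0: safe
  2: safe
  3: safe
  4: safe
  5: safe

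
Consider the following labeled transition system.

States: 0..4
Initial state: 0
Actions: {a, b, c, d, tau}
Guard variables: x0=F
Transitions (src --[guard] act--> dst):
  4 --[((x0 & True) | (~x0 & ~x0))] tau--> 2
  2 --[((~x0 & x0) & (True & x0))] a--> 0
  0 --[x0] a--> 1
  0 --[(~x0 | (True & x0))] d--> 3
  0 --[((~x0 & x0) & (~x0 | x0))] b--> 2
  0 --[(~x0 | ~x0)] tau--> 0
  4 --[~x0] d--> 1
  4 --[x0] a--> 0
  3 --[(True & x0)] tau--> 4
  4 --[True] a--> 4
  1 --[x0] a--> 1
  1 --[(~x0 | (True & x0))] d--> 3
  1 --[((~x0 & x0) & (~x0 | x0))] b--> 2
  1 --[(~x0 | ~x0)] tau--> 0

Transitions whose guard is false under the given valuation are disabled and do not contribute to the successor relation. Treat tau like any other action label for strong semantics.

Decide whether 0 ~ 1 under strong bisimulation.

Answer: BISIMILAR

Analysis:
Refine partition for ~:
  P[0] = {{0,1,2,3,4}}
  P[1] = {{0,1},{2,3},{4}}
3 equivalence class(es) (converged in 2)
0∈{0,1}, 1∈{0,1}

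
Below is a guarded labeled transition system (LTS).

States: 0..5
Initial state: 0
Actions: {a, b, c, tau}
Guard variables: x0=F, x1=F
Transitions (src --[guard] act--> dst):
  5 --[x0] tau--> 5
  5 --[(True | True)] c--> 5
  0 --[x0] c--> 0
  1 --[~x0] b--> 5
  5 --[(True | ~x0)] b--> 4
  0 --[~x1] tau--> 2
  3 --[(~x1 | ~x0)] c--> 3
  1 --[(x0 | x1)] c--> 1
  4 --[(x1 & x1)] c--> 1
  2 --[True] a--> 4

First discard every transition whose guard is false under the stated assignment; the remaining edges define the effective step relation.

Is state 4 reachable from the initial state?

Answer: REACHABLE

Analysis:
Guard filter leaves 6 enabled edge(s).
L0 = {0}
L1 = {2}  cumulative {0,2}
L2 = {4}  cumulative {0,2,4}
Reach set: {0,2,4}
witness 4: tau·a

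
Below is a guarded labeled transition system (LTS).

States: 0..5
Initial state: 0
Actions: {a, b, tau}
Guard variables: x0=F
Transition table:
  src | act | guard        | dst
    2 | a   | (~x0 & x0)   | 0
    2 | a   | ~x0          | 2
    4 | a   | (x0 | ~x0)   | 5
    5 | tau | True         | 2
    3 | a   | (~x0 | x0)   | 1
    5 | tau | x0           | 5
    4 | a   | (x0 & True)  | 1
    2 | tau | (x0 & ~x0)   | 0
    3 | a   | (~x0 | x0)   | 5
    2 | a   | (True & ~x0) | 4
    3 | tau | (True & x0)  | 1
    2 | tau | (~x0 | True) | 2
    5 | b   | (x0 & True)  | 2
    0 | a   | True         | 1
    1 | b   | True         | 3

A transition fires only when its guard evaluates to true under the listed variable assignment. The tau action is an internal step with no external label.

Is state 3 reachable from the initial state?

9 transition(s) survive guard evaluation.
L0 = {0}
L1 = {1}  cumulative {0,1}
L2 = {3}  cumulative {0,1,3}
L3 = {5}  cumulative {0,1,3,5}
L4 = {2}  cumulative {0,1,2,3,5}
L5 = {4}  cumulative {0,1,2,3,4,5}
Reachable = {0,1,2,3,4,5}
Path to 3: a·b

Answer: REACHABLE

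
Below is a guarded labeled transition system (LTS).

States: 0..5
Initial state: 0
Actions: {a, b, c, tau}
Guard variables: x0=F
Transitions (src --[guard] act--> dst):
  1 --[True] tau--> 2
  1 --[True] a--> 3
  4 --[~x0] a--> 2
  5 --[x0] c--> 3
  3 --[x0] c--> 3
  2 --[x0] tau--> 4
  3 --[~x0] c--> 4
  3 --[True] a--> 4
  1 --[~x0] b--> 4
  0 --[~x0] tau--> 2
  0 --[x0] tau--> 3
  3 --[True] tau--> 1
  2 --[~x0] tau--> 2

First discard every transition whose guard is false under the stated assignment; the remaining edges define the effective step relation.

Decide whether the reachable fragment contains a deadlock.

Answer: DEADLOCK-FREE

Working:
Reachable = {0,2}
  0: tau→2  [1 exit(s)]
  2: tau→2  [1 exit(s)]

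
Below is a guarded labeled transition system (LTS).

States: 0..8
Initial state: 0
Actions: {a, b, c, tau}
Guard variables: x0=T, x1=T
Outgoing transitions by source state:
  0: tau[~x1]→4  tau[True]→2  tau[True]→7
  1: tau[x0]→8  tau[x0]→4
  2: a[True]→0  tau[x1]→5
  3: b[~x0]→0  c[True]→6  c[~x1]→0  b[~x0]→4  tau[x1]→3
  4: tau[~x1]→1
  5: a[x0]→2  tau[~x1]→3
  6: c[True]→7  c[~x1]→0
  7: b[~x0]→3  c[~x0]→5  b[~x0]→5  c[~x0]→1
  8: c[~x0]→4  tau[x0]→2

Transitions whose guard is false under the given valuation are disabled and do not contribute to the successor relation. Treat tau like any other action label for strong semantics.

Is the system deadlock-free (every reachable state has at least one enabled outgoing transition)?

Reach set: {0,2,5,7}
  0: tau→2  tau→7  [2 exit(s)]
  2: a→0  tau→5  [2 exit(s)]
  5: a→2  [1 exit(s)]
  7: ∅  [STUCK]
witness 7: tau

Answer: DEADLOCK at state 7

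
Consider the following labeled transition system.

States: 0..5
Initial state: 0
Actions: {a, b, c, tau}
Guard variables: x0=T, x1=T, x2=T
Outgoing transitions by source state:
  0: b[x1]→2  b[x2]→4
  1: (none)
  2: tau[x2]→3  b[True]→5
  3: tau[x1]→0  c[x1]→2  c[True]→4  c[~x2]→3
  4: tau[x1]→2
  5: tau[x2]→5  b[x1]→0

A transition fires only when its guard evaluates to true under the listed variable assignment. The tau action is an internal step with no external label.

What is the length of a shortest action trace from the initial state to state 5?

Answer: 2

Trace:
BFS to 5:
  depth 0: {0}
  depth 1: {2,4}
  depth 2: {3,5}
first hit 5 at d=2 via b·b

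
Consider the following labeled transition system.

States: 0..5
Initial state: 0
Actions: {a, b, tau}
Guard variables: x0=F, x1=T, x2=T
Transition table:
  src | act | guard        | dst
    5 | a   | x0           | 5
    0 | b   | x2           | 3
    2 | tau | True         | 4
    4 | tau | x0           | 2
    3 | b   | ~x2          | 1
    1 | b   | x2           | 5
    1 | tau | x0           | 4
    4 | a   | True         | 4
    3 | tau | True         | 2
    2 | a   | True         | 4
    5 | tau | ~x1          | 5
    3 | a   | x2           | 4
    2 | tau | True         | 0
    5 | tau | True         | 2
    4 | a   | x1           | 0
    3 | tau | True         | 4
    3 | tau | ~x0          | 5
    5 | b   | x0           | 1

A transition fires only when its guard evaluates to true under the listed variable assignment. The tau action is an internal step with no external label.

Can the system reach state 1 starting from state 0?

After dropping false guards: 12 live edges.
Layer 0: {0}
Layer 1: {3}  now seen {0,3}
Layer 2: {2,4,5}  now seen {0,2,3,4,5}
Reachable = {0,2,3,4,5}

Answer: UNREACHABLE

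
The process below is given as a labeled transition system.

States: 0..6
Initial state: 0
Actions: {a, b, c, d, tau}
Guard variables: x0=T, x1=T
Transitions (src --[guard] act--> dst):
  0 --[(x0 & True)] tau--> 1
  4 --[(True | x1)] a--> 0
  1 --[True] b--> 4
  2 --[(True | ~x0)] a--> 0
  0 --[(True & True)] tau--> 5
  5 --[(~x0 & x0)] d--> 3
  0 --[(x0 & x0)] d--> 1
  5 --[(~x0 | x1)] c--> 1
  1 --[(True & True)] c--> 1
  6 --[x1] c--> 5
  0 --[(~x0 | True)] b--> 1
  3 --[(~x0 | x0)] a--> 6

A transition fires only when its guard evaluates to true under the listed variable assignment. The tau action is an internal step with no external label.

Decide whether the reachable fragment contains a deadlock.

Answer: DEADLOCK-FREE

Trace:
Reach set: {0,1,4,5}
  0: b→1  d→1  tau→1  tau→5  [4 exit(s)]
  1: b→4  c→1  [2 exit(s)]
  4: a→0  [1 exit(s)]
  5: c→1  [1 exit(s)]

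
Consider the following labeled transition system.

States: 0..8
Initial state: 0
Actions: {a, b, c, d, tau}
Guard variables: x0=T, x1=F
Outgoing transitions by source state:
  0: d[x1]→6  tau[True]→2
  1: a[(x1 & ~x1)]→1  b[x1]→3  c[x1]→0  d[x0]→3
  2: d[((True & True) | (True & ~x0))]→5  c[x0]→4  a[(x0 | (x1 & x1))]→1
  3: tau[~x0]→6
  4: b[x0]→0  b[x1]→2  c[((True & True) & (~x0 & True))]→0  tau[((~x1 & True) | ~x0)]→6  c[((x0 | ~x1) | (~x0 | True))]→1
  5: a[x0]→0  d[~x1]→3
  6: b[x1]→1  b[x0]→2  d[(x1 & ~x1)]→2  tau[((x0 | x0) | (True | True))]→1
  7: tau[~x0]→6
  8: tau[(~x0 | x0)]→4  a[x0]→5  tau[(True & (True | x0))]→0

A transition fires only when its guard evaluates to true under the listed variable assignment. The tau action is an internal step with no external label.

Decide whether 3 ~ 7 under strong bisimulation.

Refine partition for ~:
  P[0] = {{0,1,2,3,4,5,6,7,8}}
  P[1] = {{0},{1},{2},{3,7},{4},{5},{6},{8}}
Fixed point at round 2; 8 class(es).
class of 3: {3,7}; class of 7: {3,7}

Answer: BISIMILAR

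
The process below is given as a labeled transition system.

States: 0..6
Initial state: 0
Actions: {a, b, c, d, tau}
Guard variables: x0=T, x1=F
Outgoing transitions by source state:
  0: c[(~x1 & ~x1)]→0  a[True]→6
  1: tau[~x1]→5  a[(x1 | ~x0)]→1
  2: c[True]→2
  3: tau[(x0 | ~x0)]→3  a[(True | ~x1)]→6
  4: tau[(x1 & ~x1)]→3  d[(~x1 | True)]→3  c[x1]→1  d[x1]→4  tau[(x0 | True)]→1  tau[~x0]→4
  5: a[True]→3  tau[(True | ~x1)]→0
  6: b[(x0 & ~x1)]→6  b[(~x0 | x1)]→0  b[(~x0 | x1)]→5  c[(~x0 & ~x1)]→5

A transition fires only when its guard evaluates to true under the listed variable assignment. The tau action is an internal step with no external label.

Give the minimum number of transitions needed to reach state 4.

Answer: UNREACHABLE

Working:
BFS to 4:
  Layer 0: {0}
  Layer 1: {6}
4 never appears.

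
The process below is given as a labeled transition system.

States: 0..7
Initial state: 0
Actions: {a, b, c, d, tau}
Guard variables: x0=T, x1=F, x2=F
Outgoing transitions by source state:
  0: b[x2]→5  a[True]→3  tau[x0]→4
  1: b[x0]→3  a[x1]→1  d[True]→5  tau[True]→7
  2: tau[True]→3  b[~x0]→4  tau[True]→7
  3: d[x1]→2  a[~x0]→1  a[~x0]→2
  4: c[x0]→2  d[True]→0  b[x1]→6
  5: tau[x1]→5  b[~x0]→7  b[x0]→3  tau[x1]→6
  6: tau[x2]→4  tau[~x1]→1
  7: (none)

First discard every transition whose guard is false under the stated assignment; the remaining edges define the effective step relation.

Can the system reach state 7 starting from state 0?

After dropping false guards: 11 live edges.
depth 0: {0}
depth 1: {3,4}  now seen {0,3,4}
depth 2: {2}  now seen {0,2,3,4}
depth 3: {7}  now seen {0,2,3,4,7}
R = {0,2,3,4,7}
Path to 7: tau·c·tau

Answer: REACHABLE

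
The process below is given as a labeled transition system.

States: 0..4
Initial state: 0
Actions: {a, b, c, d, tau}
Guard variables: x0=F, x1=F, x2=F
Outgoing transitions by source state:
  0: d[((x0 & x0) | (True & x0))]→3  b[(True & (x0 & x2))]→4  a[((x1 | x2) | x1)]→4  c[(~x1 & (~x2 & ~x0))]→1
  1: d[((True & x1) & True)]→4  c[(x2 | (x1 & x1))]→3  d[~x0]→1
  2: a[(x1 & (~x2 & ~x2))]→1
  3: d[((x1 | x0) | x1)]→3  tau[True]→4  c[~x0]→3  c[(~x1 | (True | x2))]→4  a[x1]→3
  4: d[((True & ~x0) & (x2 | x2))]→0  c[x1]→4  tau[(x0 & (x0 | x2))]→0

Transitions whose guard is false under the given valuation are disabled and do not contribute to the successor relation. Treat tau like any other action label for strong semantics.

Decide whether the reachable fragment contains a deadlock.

R = {0,1}
  0: c→1  [1 exit(s)]
  1: d→1  [1 exit(s)]

Answer: DEADLOCK-FREE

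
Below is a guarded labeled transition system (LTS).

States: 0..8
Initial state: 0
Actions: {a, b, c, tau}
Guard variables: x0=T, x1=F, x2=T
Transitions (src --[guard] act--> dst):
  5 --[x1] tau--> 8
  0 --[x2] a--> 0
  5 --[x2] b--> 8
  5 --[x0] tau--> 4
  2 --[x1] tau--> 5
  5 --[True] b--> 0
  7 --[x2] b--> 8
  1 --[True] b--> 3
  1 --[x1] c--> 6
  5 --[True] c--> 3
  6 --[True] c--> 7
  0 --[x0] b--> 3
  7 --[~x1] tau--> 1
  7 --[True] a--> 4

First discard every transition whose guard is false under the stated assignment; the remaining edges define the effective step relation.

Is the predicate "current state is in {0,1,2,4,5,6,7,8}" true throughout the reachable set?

Answer: INVARIANT VIOLATED at state 3

Working:
Inv-set: {0,1,2,4,5,6,7,8}
Reach set: {0,3}
  0: ok
  3: VIOLATES
witness against invariant: b → 3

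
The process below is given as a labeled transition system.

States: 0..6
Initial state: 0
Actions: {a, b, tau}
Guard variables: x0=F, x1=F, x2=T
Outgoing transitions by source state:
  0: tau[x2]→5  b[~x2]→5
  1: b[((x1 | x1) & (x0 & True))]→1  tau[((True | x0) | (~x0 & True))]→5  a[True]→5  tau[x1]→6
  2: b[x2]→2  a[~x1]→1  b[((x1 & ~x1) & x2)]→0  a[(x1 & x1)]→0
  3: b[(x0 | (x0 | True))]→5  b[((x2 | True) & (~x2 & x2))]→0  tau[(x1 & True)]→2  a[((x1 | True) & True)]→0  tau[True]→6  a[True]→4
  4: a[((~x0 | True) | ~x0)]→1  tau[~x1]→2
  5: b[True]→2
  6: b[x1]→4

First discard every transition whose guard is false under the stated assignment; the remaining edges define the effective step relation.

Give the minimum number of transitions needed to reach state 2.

Answer: 2

Working:
Layered search for 2:
  L0 = {0}
  L1 = {5}
  L2 = {2}
first hit 2 at d=2 via tau·b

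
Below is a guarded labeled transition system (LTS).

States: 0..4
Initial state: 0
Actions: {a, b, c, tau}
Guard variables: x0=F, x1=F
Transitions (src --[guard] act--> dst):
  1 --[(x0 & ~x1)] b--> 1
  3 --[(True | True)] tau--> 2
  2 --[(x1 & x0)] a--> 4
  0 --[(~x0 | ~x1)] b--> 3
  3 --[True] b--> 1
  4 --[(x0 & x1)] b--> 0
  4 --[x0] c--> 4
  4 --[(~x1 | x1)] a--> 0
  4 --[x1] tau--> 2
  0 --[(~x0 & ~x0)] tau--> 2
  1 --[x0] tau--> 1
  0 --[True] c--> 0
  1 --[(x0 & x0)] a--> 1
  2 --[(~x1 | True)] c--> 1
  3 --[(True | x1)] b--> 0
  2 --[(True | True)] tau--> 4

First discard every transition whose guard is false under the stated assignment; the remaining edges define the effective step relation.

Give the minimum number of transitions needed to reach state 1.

Answer: 2

Working:
BFS to 1:
  depth 0: {0}
  depth 1: {2,3}
  depth 2: {1,4}
depth(1)=2, e.g. b·b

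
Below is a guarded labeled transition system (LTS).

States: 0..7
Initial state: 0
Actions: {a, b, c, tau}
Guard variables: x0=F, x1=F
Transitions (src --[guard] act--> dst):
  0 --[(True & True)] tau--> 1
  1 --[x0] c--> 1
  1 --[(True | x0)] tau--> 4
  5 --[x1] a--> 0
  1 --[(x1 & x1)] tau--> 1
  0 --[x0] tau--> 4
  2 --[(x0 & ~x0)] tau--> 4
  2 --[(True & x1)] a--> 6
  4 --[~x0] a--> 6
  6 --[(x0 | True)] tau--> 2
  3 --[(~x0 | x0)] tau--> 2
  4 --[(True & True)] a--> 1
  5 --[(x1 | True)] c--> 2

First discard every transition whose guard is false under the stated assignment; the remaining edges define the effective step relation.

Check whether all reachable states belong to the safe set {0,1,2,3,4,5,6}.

Inv-set: {0,1,2,3,4,5,6}
R = {0,1,2,4,6}
  0: ok
  1: ok
  2: ok
  4: ok
  6: ok

Answer: INVARIANT HOLDS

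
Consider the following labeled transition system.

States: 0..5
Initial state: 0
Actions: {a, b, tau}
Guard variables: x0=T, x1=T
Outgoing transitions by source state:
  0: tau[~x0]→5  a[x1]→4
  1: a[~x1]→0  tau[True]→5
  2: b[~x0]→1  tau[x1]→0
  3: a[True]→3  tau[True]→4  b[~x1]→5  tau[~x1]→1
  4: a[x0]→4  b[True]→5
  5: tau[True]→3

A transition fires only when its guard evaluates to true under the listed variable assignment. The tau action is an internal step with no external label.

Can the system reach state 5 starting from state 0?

Answer: REACHABLE

Trace:
8 transition(s) survive guard evaluation.
Layer 0: {0}
Layer 1: {4}  now seen {0,4}
Layer 2: {5}  now seen {0,4,5}
Layer 3: {3}  now seen {0,3,4,5}
Reach set: {0,3,4,5}
trace reaching 5: a·b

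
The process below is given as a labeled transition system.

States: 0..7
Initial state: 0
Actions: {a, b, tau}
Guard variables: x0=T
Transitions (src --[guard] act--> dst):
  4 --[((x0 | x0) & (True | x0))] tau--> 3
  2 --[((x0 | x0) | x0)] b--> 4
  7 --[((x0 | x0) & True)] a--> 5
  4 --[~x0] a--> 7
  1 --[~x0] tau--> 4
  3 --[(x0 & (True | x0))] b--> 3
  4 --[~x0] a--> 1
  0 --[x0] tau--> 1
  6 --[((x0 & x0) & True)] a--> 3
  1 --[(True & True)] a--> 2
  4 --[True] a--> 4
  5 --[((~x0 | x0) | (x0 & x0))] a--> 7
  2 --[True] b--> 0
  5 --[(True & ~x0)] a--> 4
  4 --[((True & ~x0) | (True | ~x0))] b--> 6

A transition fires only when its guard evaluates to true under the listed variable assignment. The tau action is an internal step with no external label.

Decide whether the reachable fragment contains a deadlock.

R = {0,1,2,3,4,6}
  0: tau→1  [deg 1]
  1: a→2  [deg 1]
  2: b→0  b→4  [deg 2]
  3: b→3  [deg 1]
  4: a→4  b→6  tau→3  [deg 3]
  6: a→3  [deg 1]

Answer: DEADLOCK-FREE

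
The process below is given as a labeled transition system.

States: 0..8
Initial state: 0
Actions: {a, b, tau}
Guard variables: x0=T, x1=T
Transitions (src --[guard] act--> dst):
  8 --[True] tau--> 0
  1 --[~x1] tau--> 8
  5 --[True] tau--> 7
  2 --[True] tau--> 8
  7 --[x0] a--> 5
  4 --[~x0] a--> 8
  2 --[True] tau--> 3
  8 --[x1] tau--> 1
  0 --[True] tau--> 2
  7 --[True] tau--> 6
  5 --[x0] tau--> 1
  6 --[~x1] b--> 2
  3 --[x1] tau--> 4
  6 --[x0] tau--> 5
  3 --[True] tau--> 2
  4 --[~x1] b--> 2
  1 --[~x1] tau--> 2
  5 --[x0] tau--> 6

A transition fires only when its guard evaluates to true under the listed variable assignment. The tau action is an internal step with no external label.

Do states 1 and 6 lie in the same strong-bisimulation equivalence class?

Compute ~ classes (split until stable):
  round 0: {{0,1,2,3,4,5,6,7,8}}
  round 1: {{0,2,3,5,6,8},{1,4},{7}}
  round 2: {{0,2,6},{1,4},{3,8},{5},{7}}
  round 3: {{0},{1,4},{2},{3,8},{5},{6},{7}}
  round 4: {{0},{1,4},{2},{3},{5},{6},{7},{8}}
stable after 5 split(s): 8 block(s)
class of 1: {1,4}; class of 6: {6}

Answer: NOT BISIMILAR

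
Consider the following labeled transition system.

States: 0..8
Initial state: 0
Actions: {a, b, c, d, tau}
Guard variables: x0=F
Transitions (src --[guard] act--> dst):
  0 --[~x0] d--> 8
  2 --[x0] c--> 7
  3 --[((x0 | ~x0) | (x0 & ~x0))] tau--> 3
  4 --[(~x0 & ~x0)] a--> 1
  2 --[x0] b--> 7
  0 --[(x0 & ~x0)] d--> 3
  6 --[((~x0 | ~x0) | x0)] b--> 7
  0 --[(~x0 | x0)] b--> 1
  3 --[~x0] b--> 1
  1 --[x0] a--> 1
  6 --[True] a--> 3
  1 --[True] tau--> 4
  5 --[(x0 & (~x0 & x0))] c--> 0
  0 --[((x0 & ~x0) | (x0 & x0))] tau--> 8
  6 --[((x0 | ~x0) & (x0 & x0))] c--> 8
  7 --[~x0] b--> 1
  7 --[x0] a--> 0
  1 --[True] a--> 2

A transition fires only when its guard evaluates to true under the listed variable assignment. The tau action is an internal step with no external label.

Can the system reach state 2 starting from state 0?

Answer: REACHABLE

Trace:
After dropping false guards: 10 live edges.
L0 = {0}
L1 = {1,8}  now seen {0,1,8}
L2 = {2,4}  now seen {0,1,2,4,8}
R = {0,1,2,4,8}
trace reaching 2: b·a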